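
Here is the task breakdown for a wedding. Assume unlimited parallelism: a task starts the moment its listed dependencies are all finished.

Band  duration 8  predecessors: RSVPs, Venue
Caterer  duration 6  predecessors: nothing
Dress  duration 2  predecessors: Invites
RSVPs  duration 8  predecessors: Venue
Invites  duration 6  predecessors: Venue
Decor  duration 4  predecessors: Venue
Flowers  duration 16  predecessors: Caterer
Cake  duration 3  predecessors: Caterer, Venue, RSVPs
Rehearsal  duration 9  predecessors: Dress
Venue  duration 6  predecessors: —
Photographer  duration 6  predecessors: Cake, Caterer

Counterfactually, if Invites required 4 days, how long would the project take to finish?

23

The binding path is Venue→Invites→Dress→Rehearsal = 6+6+2+9 = 23; finish at 23 days.
Since Invites is critical, the -2 change carries straight to that chain (now 21 days).
Now Venue→RSVPs→Cake→Photographer = 6+8+3+6 = 23 is longest, so the finish becomes 23 days.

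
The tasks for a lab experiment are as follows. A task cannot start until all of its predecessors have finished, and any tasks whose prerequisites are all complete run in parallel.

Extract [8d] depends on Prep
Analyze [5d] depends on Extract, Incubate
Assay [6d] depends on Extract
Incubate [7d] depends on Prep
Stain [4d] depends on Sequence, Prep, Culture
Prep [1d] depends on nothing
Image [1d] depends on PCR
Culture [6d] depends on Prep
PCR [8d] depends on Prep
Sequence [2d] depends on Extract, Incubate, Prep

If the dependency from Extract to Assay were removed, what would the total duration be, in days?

15

With the dependency in place, Prep→Extract→Sequence→Stain = 1+8+2+4 = 15 sets the finish at 15 days.
Without Extract→Assay, Assay's earliest start moves from 9 to 0.
The longest chain is now Prep→Extract→Sequence→Stain = 1+8+2+4 = 15, so the job takes 15 days.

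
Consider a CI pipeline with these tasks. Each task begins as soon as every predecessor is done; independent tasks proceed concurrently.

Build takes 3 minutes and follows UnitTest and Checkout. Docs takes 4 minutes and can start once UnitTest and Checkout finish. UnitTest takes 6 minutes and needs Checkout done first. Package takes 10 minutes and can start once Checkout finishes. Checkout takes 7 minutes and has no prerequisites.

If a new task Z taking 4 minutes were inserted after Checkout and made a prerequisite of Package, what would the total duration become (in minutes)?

Originally the plan takes 17 minutes.
With Z inserted, Package now waits for max(Checkout, Z).
New critical path: Checkout→Z→Package = 7+4+10 = 21 ⇒ 21 minutes.

21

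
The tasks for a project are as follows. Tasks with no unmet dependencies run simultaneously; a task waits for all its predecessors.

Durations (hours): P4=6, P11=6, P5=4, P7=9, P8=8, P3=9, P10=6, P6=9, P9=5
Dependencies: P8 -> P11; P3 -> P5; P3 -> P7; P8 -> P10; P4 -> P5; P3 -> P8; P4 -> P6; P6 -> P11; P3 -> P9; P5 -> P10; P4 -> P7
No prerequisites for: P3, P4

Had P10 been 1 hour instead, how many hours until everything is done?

23

The binding path is P3→P8→P10 = 9+8+6 = 23; finish at 23 hours.
P10 lies on that path, so at 1 hour the path becomes 18 hours.
New critical path: P3→P8→P11 = 9+8+6 = 23 ⇒ 23 hours.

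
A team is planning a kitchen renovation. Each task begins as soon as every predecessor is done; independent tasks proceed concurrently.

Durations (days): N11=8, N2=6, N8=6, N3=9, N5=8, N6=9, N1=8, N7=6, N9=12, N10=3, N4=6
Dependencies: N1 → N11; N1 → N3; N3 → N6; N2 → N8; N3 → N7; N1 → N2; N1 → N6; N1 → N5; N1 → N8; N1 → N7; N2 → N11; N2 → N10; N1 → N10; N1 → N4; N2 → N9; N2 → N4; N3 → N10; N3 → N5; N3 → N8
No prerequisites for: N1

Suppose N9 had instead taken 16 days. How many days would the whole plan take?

30

Actual critical path: N1→N2→N9 = 8+6+12 = 26 ⇒ 26 days.
Since N9 is critical, the +4 change carries straight to that chain (now 30 days).
The critical path is still N1→N2→N9; finish is now 30 days.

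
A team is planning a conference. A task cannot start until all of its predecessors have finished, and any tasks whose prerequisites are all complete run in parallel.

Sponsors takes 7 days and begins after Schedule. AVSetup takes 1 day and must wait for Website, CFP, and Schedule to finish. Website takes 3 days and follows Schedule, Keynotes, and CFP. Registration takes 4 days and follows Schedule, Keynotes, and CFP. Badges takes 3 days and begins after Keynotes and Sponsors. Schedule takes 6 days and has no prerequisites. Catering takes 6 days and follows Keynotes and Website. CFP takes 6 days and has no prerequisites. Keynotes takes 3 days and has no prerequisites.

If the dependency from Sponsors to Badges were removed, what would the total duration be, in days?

Before: longest chain Schedule→Sponsors→Badges = 6+7+3 = 16, finish 16.
Without Sponsors→Badges, Badges's earliest start moves from 13 to 3.
The longest chain is now CFP→Website→Catering = 6+3+6 = 15, so the job takes 15 days.

15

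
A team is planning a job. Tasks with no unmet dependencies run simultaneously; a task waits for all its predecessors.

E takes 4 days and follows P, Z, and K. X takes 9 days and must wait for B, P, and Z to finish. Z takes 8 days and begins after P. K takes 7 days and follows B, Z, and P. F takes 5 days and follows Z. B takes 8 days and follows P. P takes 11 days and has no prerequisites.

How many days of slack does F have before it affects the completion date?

6

The longest chain is P→Z→K→E = 11+8+7+4 = 30; overall finish 30 days.
Longest path through F: 24 days (earliest finish 24, latest finish 30).
Slack of F = 25 − 19 = 6 days.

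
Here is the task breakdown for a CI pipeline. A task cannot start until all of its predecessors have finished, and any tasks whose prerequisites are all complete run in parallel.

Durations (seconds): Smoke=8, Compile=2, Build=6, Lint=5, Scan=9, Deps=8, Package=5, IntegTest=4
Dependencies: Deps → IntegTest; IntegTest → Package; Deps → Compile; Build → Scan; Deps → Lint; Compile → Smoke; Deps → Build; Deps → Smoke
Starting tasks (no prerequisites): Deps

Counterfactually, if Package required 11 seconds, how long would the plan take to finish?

23

As given, the longest chain is Deps→Build→Scan = 8+6+9 = 23, so the finish is 23 seconds.
The longest path through Package is only 17 seconds, so Package has float 6.
Now Deps→IntegTest→Package = 8+4+11 = 23 is longest, so the finish becomes 23 seconds.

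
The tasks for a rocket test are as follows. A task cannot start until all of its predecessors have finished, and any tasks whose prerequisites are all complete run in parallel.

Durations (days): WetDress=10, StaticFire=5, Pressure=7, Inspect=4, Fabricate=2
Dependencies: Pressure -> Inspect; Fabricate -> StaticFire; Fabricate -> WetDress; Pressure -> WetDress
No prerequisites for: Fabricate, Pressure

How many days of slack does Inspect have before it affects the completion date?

6

Critical path: Pressure→WetDress = 7+10 = 17, so the finish is 17 days.
Longest path through Inspect: 11 days (earliest finish 11, latest finish 17).
So Inspect can slip 17 − 11 = 6 days.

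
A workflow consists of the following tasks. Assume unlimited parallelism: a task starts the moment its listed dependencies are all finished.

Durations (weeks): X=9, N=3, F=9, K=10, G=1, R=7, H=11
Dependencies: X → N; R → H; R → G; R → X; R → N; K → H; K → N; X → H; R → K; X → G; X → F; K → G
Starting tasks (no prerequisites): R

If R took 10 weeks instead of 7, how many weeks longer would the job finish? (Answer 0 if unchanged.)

3

The binding path is R→K→H = 7+10+11 = 28; finish at 28 weeks.
Since R is critical, the +3 change carries straight to that chain (now 31 weeks).
The critical path is still R→K→H; finish is now 31 weeks.
Change in finish: 31 − 28 = +3 weeks.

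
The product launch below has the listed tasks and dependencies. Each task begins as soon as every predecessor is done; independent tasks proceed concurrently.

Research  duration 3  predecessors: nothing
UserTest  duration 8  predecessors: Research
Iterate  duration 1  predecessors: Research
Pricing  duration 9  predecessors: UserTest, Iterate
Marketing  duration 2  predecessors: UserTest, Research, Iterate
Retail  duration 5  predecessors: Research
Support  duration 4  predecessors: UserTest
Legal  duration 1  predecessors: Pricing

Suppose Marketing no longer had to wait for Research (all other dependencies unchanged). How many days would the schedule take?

Original critical path: Research→UserTest→Pricing→Legal = 3+8+9+1 = 21 ⇒ 21 days.
Dropping Research→Marketing doesn't change Marketing's earliest start (11); another predecessor still binds.
New critical path: Research→UserTest→Pricing→Legal = 3+8+9+1 = 21 ⇒ 21 days.

21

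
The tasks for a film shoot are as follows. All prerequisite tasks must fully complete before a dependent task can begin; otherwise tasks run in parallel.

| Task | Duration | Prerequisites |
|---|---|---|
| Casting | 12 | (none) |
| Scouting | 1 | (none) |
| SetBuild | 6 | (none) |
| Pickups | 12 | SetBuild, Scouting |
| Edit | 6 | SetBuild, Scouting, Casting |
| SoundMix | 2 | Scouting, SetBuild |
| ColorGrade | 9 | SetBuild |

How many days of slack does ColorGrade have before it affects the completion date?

Critical path: Casting→Edit = 12+6 = 18, so the finish is 18 days.
ColorGrade finishes as early as 15 and must finish by 18.
So ColorGrade can slip 18 − 15 = 3 days.

3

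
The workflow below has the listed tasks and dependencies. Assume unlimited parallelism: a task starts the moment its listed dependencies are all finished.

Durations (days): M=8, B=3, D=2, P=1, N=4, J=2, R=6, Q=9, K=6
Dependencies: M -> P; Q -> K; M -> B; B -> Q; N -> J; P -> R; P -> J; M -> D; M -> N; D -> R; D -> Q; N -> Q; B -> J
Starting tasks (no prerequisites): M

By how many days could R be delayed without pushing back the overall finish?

11

Critical path: M→N→Q→K = 8+4+9+6 = 27, so the finish is 27 days.
Longest path through R: 16 days (earliest finish 16, latest finish 27).
Float = 27 − 16 = 11.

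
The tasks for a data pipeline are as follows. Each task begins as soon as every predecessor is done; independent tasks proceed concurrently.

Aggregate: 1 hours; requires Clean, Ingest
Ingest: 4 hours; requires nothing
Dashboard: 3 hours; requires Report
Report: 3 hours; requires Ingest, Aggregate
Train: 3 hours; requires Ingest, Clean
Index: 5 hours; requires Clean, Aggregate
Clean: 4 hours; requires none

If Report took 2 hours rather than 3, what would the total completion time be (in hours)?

10

As given, the longest chain is Ingest→Aggregate→Report→Dashboard = 4+1+3+3 = 11, so the finish is 11 hours.
Since Report is critical, the -1 change carries straight to that chain (now 10 hours).
Now Ingest→Aggregate→Index = 4+1+5 = 10 is longest, so the finish becomes 10 hours.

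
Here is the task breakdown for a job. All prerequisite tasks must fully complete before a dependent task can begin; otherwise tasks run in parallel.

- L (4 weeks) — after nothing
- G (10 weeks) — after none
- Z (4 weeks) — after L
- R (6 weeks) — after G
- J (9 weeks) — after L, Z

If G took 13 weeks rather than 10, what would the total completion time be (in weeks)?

19

As given, the longest chain is L→Z→J = 4+4+9 = 17, so the finish is 17 weeks.
G is off the critical path — its longest chain is 16 weeks, giving 1 of slack.
Now G→R = 13+6 = 19 is longest, so the finish becomes 19 weeks.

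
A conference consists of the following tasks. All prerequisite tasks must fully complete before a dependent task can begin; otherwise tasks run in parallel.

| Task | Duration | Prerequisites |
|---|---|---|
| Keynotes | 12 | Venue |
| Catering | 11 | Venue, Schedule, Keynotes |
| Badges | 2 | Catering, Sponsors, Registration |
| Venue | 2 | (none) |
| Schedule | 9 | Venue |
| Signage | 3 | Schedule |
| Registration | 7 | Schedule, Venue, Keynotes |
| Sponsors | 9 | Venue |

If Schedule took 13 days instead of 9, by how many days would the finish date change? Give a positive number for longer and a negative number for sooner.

1

Actual critical path: Venue→Keynotes→Catering→Badges = 2+12+11+2 = 27 ⇒ 27 days.
Schedule has 3 days of float (longest path through it is 24).
New critical path: Venue→Schedule→Catering→Badges = 2+13+11+2 = 28 ⇒ 28 days.
Change in finish: 28 − 27 = +1 days.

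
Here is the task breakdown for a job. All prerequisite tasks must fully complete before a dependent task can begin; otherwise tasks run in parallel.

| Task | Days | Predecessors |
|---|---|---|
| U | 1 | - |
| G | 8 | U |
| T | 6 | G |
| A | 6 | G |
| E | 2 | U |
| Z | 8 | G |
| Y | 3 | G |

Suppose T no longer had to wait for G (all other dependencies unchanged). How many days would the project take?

Before: longest chain U→G→Z = 1+8+8 = 17, finish 17.
Without G→T, T's earliest start moves from 9 to 0.
The longest chain is now U→G→Z = 1+8+8 = 17, so the project takes 17 days.

17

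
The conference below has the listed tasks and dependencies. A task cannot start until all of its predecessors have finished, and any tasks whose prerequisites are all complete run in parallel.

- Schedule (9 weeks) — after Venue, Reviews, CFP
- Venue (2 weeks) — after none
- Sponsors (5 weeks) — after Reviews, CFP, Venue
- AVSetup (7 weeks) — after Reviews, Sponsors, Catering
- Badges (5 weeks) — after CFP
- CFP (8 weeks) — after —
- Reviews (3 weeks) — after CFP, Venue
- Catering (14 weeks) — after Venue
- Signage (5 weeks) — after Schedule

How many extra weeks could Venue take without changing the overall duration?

Critical path: CFP→Reviews→Schedule→Signage = 8+3+9+5 = 25, so the finish is 25 weeks.
Longest path through Venue: 23 weeks (earliest finish 2, latest finish 4).
Float = 25 − 23 = 2.

2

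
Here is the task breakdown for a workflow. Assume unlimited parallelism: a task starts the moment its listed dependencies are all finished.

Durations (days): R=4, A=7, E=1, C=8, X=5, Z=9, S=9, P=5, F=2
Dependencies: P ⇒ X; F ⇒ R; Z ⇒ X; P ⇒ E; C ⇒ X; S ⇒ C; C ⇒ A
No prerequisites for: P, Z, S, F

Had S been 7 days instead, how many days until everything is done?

22

Actual critical path: S→C→A = 9+8+7 = 24 ⇒ 24 days.
S is on the critical path; changing it to 7 makes that path 22 days.
No other chain overtakes it, so the finish is 22 days.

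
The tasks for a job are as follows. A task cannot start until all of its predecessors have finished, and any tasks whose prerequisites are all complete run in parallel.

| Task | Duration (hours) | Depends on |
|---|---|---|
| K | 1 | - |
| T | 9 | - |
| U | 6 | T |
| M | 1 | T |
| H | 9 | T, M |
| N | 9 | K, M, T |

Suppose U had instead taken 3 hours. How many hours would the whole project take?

19

The binding path is T→M→H = 9+1+9 = 19; finish at 19 hours.
The longest path through U is only 15 hours, so U has float 4.
That remains the longest chain; total 19 hours.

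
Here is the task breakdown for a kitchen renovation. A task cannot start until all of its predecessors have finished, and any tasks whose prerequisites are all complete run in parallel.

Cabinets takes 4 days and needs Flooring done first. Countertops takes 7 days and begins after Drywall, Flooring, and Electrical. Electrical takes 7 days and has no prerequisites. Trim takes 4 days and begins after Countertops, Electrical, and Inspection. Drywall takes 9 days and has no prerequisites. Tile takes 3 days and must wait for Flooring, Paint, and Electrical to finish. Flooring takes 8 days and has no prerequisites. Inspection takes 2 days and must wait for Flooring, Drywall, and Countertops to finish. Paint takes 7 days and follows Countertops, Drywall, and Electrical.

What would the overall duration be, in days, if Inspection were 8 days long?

As given, the longest chain is Drywall→Countertops→Paint→Tile = 9+7+7+3 = 26, so the finish is 26 days.
Inspection has 4 days of float (longest path through it is 22).
Now Drywall→Countertops→Inspection→Trim = 9+7+8+4 = 28 is longest, so the finish becomes 28 days.

28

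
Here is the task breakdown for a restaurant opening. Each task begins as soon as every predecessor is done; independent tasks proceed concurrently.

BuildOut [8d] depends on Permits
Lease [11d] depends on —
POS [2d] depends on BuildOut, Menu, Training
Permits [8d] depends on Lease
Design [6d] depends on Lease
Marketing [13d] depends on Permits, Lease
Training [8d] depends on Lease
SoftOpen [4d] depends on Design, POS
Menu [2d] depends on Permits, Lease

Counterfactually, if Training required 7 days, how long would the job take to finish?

33

Baseline: Lease→Permits→BuildOut→POS→SoftOpen = 11+8+8+2+4 = 33 → 33 days.
The longest path through Training is only 25 days, so Training has float 8.
No other chain overtakes it, so the finish is 33 days.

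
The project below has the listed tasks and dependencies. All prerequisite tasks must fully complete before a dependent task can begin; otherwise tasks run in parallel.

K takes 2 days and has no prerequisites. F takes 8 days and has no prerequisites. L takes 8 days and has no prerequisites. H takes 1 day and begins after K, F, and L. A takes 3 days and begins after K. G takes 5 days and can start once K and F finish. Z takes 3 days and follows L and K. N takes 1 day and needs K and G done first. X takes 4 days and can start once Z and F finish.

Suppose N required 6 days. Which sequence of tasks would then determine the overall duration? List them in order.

F, G, N

Critical path before the change: L→Z→X = 8+3+4 = 15 giving 15 days.
N is off the critical path — its longest chain is 14 days, giving 1 of slack.
New critical path: F→G→N = 8+5+6 = 19 ⇒ 19 days.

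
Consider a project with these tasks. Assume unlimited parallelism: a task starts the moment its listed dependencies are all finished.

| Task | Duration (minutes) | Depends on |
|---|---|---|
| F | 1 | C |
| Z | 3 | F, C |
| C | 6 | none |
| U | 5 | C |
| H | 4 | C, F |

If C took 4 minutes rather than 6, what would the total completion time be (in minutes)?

Critical path before the change: C→F→H = 6+1+4 = 11 giving 11 minutes.
C lies on that path, so at 4 minutes the path becomes 9 minutes.
That remains the longest chain; total 9 minutes.

9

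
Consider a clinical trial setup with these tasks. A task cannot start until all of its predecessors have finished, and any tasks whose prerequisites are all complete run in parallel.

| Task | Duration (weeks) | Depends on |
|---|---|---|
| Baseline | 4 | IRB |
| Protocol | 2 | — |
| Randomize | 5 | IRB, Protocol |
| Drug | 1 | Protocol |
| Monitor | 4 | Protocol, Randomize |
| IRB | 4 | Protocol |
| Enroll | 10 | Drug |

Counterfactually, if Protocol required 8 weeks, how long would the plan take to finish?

As given, the longest chain is Protocol→IRB→Randomize→Monitor = 2+4+5+4 = 15, so the finish is 15 weeks.
Since Protocol is critical, the +6 change carries straight to that chain (now 21 weeks).
No other chain overtakes it, so the finish is 21 weeks.

21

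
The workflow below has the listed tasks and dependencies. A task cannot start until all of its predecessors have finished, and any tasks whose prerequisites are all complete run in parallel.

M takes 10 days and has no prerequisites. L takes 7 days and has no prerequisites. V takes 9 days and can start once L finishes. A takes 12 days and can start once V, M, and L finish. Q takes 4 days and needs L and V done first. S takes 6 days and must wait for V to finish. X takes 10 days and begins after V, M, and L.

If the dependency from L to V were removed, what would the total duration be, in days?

22

With the dependency in place, L→V→A = 7+9+12 = 28 sets the finish at 28 days.
Without L→V, V's earliest start moves from 7 to 0.
New critical path: M→A = 10+12 = 22 ⇒ 22 days.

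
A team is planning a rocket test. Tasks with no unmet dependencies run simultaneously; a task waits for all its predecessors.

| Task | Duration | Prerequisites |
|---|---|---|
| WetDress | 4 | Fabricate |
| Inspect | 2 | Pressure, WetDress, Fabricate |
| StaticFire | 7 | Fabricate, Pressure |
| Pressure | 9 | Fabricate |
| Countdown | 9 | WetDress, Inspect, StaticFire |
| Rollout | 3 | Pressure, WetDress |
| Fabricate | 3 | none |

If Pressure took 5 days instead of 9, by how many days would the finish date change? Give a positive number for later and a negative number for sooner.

-4

Baseline: Fabricate→Pressure→StaticFire→Countdown = 3+9+7+9 = 28 → 28 days.
Pressure lies on that path, so at 5 days the path becomes 24 days.
That remains the longest chain; total 24 days.
Change in finish: 24 − 28 = -4 days.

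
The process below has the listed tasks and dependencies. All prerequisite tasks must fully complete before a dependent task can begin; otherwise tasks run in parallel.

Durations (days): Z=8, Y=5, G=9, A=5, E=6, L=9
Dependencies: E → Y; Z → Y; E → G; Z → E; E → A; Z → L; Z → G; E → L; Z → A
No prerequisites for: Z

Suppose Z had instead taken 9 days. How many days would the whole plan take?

24

Actual critical path: Z→E→L = 8+6+9 = 23 ⇒ 23 days.
Z lies on that path, so at 9 days the path becomes 24 days.
That remains the longest chain; total 24 days.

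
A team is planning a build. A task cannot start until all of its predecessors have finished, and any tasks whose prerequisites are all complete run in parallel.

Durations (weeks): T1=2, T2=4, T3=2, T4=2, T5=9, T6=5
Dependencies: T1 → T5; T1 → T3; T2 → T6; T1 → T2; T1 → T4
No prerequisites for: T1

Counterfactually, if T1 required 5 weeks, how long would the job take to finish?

Critical path before the change: T1→T2→T6 = 2+4+5 = 11 giving 11 weeks.
Since T1 is critical, the +3 change carries straight to that chain (now 14 weeks).
No other chain overtakes it, so the finish is 14 weeks.

14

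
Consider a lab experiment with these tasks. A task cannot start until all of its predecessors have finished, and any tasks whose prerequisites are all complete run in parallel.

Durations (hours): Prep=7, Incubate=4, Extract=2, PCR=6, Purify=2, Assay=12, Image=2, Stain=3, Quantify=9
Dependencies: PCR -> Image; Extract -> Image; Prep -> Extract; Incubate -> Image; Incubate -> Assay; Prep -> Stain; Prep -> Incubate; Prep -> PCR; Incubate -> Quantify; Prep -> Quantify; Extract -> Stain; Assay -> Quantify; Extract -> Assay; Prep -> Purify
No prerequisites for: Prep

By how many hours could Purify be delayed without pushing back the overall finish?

Prep→Incubate→Assay→Quantify = 7+4+12+9 = 32 sets the makespan at 32 hours.
The longest chain containing Purify totals 9 hours.
Slack of Purify = 30 − 7 = 23 hours.

23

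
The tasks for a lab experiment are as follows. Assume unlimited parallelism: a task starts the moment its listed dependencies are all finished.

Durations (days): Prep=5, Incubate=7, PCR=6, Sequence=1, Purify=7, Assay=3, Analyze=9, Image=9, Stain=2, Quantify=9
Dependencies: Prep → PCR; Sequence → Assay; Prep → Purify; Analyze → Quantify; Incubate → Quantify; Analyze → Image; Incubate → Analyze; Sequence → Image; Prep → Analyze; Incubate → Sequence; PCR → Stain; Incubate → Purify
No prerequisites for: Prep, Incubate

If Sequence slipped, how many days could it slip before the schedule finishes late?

Critical path: Incubate→Analyze→Image = 7+9+9 = 25, so the finish is 25 days.
Sequence finishes as early as 8 and must finish by 16.
Float = 25 − 17 = 8.

8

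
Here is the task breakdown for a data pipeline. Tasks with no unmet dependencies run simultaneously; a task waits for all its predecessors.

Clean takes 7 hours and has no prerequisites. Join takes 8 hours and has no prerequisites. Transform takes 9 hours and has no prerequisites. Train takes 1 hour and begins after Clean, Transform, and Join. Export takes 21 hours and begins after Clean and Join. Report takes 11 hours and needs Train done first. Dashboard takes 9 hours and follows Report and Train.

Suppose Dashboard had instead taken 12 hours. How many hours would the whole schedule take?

As given, the longest chain is Transform→Train→Report→Dashboard = 9+1+11+9 = 30, so the finish is 30 hours.
Dashboard lies on that path, so at 12 hours the path becomes 33 hours.
No other chain overtakes it, so the finish is 33 hours.

33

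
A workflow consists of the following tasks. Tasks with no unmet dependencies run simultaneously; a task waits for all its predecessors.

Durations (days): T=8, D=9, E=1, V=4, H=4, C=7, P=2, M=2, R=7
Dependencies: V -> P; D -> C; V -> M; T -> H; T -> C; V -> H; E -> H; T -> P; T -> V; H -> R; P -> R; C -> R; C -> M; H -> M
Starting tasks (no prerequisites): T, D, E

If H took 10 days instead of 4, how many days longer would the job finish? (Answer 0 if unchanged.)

The binding path is T→V→H→R = 8+4+4+7 = 23; finish at 23 days.
H is on the critical path; changing it to 10 makes that path 29 days.
No other chain overtakes it, so the finish is 29 days.
Change in finish: 29 − 23 = +6 days.

6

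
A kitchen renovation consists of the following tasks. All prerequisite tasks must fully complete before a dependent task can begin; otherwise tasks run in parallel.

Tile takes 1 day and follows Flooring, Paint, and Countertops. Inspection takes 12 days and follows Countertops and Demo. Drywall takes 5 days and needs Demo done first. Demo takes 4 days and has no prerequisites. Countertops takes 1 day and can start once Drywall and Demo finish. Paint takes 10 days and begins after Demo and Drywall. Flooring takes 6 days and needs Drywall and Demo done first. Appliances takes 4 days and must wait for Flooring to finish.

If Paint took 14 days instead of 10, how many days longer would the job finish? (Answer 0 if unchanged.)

2

Actual critical path: Demo→Drywall→Countertops→Inspection = 4+5+1+12 = 22 ⇒ 22 days.
The longest path through Paint is only 20 days, so Paint has float 2.
New critical path: Demo→Drywall→Paint→Tile = 4+5+14+1 = 24 ⇒ 24 days.
Change in finish: 24 − 22 = +2 days.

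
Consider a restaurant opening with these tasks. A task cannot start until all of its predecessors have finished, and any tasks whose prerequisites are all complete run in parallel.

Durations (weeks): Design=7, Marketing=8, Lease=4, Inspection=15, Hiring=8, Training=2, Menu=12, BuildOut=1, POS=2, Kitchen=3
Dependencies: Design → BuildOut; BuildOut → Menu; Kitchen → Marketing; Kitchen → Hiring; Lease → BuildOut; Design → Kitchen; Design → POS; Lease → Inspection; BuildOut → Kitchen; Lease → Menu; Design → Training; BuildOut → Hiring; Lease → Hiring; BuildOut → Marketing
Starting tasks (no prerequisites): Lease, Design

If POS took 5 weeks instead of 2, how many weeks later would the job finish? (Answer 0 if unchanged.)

Actual critical path: Design→BuildOut→Menu = 7+1+12 = 20 ⇒ 20 weeks.
The longest path through POS is only 9 weeks, so POS has float 11.
The critical path is still Design→BuildOut→Menu; finish is now 20 weeks.
Change in finish: 20 − 20 = +0 weeks.

0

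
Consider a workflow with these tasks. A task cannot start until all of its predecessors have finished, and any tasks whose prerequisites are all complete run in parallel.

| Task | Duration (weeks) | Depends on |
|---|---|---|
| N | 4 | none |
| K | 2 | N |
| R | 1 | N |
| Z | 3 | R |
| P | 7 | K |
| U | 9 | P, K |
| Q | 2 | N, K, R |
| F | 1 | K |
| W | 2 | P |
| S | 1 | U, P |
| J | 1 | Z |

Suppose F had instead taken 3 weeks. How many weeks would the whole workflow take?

As given, the longest chain is N→K→P→U→S = 4+2+7+9+1 = 23, so the finish is 23 weeks.
F has 16 weeks of float (longest path through it is 7).
The critical path is still N→K→P→U→S; finish is now 23 weeks.

23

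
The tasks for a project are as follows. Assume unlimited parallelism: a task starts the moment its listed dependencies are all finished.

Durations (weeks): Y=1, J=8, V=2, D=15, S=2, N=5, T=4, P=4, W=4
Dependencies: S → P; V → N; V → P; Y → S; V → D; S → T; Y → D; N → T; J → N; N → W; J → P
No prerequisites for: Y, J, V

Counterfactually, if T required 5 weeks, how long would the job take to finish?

As given, the longest chain is J→N→T = 8+5+4 = 17, so the finish is 17 weeks.
Since T is critical, the +1 change carries straight to that chain (now 18 weeks).
No other chain overtakes it, so the finish is 18 weeks.

18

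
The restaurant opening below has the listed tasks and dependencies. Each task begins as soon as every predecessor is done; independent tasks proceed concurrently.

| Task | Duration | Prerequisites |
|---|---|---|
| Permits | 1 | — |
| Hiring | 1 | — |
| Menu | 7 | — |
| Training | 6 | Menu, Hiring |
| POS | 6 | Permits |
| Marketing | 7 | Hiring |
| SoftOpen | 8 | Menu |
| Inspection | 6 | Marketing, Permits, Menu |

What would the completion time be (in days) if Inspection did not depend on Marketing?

15

Original critical path: Menu→SoftOpen = 7+8 = 15 ⇒ 15 days.
Without Marketing→Inspection, Inspection's earliest start moves from 8 to 7.
New critical path: Menu→SoftOpen = 7+8 = 15 ⇒ 15 days.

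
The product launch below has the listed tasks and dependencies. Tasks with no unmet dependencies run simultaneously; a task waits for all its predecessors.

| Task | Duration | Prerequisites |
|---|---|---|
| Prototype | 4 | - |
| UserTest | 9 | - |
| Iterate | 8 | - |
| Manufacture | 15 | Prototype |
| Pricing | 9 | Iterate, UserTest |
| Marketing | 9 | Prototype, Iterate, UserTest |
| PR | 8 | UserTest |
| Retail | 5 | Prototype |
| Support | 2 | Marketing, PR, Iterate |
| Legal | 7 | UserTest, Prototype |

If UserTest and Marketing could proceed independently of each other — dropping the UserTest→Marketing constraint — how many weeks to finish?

Original critical path: UserTest→Marketing→Support = 9+9+2 = 20 ⇒ 20 weeks.
Without UserTest→Marketing, Marketing's earliest start moves from 9 to 8.
New critical path: Prototype→Manufacture = 4+15 = 19 ⇒ 19 weeks.

19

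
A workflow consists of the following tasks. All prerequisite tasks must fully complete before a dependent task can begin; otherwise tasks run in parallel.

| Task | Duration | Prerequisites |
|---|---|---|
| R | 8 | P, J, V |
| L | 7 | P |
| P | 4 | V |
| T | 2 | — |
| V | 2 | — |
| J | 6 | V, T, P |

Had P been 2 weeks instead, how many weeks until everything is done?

18

Baseline: V→P→J→R = 2+4+6+8 = 20 → 20 weeks.
P is on the critical path; changing it to 2 makes that path 18 weeks.
The critical path is still V→P→J→R; finish is now 18 weeks.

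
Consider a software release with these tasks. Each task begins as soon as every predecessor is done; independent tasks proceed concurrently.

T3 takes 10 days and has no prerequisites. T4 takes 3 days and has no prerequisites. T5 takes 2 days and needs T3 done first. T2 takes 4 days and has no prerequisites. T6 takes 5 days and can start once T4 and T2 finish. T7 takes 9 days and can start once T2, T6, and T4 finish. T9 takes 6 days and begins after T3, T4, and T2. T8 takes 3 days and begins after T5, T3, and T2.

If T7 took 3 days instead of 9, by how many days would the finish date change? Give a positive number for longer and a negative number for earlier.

-2

As given, the longest chain is T2→T6→T7 = 4+5+9 = 18, so the finish is 18 days.
T7 lies on that path, so at 3 days the path becomes 12 days.
The binding chain switches to T3→T9 = 10+6 = 16; finish 16 days.
Change in finish: 16 − 18 = -2 days.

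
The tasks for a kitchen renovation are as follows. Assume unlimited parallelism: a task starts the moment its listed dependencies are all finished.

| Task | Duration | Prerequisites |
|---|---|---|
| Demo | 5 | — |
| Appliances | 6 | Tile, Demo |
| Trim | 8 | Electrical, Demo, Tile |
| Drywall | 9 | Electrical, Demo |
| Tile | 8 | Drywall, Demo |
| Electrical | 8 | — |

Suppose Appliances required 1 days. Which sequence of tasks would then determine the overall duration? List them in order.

The binding path is Electrical→Drywall→Tile→Trim = 8+9+8+8 = 33; finish at 33 days.
Appliances is off the critical path — its longest chain is 31 days, giving 2 of slack.
The critical path is still Electrical→Drywall→Tile→Trim; finish is now 33 days.

Electrical, Drywall, Tile, Trim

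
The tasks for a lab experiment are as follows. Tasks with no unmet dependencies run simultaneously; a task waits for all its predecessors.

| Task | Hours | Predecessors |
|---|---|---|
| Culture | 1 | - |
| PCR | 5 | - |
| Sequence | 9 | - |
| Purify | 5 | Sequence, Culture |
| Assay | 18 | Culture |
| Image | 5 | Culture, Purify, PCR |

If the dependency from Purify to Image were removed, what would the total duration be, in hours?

19

Original critical path: Culture→Assay = 1+18 = 19 ⇒ 19 hours.
Without Purify→Image, Image's earliest start moves from 14 to 5.
After: Culture→Assay = 1+18 = 19 → 19 hours.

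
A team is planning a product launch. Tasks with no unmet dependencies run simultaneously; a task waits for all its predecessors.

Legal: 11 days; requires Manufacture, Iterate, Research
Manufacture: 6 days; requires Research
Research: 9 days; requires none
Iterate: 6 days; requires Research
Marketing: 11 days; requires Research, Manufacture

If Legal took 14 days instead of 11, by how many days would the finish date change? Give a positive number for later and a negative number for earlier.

3

Baseline: Research→Iterate→Legal = 9+6+11 = 26 → 26 days.
Legal lies on that path, so at 14 days the path becomes 29 days.
The critical path is still Research→Iterate→Legal; finish is now 29 days.
Change in finish: 29 − 26 = +3 days.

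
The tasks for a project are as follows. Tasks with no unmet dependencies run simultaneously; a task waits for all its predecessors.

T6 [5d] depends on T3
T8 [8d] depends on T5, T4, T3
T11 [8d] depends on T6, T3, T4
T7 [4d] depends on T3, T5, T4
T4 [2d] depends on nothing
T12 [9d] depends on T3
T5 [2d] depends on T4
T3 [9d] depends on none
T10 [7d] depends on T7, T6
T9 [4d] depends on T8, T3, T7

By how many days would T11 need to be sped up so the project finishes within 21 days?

1

Current finish: 22 days; target: 21.
T11 is on every critical path, so each day cut from T11 cuts the finish by one (this holds down to a finish of 21).
Need 22 − 21 = 1 day off T11 → T11 becomes 7 days, finish becomes 21.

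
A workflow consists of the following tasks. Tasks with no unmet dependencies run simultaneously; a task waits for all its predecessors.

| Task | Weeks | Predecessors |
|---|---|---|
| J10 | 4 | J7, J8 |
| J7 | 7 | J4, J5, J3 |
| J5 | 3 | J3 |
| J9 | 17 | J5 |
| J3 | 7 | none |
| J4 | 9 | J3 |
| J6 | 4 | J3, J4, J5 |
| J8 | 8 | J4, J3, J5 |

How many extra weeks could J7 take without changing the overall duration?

The longest chain is J3→J4→J8→J10 = 7+9+8+4 = 28; overall finish 28 weeks.
Longest path through J7: 27 weeks (earliest finish 23, latest finish 24).
Slack of J7 = 17 − 16 = 1 week.

1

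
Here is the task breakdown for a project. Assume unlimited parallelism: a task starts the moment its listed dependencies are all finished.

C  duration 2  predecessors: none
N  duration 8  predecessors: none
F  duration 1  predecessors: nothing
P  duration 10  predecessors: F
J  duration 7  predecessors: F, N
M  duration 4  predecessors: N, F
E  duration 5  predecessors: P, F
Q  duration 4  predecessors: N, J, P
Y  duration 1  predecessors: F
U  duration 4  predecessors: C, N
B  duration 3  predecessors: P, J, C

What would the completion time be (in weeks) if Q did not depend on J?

18

Before: longest chain N→J→Q = 8+7+4 = 19, finish 19.
Without J→Q, Q's earliest start moves from 15 to 11.
After: N→J→B = 8+7+3 = 18 → 18 weeks.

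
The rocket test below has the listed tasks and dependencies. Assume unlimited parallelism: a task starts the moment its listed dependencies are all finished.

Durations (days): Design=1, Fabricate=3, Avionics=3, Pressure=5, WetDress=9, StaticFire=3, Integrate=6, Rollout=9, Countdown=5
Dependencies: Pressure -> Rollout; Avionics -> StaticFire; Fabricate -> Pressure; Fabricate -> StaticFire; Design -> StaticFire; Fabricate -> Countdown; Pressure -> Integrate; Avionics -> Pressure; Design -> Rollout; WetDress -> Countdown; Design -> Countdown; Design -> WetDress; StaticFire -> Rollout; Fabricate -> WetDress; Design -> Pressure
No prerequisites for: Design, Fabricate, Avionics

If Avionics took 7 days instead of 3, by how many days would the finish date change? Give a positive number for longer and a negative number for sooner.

4

Critical path before the change: Avionics→Pressure→Rollout = 3+5+9 = 17 giving 17 days.
Avionics is on the critical path; changing it to 7 makes that path 21 days.
The critical path is still Avionics→Pressure→Rollout; finish is now 21 days.
Change in finish: 21 − 17 = +4 days.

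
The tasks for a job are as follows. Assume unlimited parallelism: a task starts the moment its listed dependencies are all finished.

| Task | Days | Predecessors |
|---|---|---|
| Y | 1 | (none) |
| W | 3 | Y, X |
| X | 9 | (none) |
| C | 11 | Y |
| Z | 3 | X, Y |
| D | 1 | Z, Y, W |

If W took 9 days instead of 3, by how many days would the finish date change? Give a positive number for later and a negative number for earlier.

6

Critical path before the change: X→W→D = 9+3+1 = 13 giving 13 days.
W is on the critical path; changing it to 9 makes that path 19 days.
No other chain overtakes it, so the finish is 19 days.
Change in finish: 19 − 13 = +6 days.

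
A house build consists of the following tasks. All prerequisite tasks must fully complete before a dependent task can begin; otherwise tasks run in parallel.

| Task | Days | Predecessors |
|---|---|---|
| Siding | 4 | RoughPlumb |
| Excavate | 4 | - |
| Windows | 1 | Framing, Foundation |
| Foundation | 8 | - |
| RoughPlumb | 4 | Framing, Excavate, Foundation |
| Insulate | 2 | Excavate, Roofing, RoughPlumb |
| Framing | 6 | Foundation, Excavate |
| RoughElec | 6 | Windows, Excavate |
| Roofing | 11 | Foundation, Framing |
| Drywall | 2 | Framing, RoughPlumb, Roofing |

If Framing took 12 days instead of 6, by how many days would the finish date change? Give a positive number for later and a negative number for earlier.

Baseline: Foundation→Framing→Roofing→Insulate = 8+6+11+2 = 27 → 27 days.
Framing is on the critical path; changing it to 12 makes that path 33 days.
No other chain overtakes it, so the finish is 33 days.
Change in finish: 33 − 27 = +6 days.

6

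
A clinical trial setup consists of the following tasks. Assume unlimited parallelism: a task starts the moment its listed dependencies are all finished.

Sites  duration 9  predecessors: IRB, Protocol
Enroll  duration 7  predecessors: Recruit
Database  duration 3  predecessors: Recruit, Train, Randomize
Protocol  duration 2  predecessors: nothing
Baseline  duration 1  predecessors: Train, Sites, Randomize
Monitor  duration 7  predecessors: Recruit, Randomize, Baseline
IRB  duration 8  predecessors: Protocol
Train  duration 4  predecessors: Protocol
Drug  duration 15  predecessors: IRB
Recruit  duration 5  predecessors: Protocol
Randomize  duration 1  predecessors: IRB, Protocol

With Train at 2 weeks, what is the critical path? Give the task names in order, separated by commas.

The binding path is Protocol→IRB→Sites→Baseline→Monitor = 2+8+9+1+7 = 27; finish at 27 weeks.
Train is off the critical path — its longest chain is 14 weeks, giving 13 of slack.
That remains the longest chain; total 27 weeks.

Protocol, IRB, Sites, Baseline, Monitor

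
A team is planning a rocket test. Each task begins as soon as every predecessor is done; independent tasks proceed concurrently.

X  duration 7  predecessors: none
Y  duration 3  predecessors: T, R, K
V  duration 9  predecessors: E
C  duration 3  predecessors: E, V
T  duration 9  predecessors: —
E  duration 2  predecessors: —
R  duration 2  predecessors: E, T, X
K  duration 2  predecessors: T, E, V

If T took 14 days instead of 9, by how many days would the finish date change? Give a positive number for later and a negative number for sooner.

3

As given, the longest chain is E→V→K→Y = 2+9+2+3 = 16, so the finish is 16 days.
T has 2 days of float (longest path through it is 14).
The binding chain switches to T→R→Y = 14+2+3 = 19; finish 19 days.
Change in finish: 19 − 16 = +3 days.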